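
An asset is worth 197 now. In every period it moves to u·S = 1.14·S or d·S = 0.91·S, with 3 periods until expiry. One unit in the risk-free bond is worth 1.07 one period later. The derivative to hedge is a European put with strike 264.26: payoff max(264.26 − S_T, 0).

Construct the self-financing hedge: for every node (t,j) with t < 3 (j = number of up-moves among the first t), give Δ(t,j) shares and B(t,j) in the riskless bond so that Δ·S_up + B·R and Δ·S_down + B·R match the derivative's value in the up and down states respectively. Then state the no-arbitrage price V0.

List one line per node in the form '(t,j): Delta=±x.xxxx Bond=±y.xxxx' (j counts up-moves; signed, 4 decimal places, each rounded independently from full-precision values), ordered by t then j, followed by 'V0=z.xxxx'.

(0,0): Delta=-0.7425 Bond=172.5708
(1,0): Delta=-1.0000 Bond=230.8149
(1,1): Delta=-0.6526 Bond=164.4539
(2,0): Delta=-1.0000 Bond=246.9720
(2,1): Delta=-1.0000 Bond=246.9720
(2,2): Delta=-0.5312 Bond=144.9005
V0=26.3006

The replicating-portfolio and risk-neutral prices coincide; use p* = (1.07−0.91)/(1.14−0.91) = 0.6957 for the latter.
Payoff layer (t=3): V(3,0)=115.8065, V(3,1)=78.2853, V(3,2)=31.2807, V(3,3)=0.0000
Node (2,0) S=163.1357: V=(p*·78.2853+(1−p*)·115.8065)/1.07=83.8363; Δ=(78.2853−115.8065)/(185.9747−148.4535)=-1.0000; B=V−Δ·S=246.9720
Node (2,1) S=204.3678: V=(p*·31.2807+(1−p*)·78.2853)/1.07=42.6042; Δ=(31.2807−78.2853)/(232.9793−185.9747)=-1.0000; B=V−Δ·S=246.9720
Node (2,2) S=256.0212: V=(p*·0.0000+(1−p*)·31.2807)/1.07=8.8974; Δ=(0.0000−31.2807)/(291.8642−232.9793)=-0.5312; B=V−Δ·S=144.9005
Node (1,0) S=179.2700: V=(p*·42.6042+(1−p*)·83.8363)/1.07=51.5449; Δ=(42.6042−83.8363)/(204.3678−163.1357)=-1.0000; B=V−Δ·S=230.8149
Node (1,1) S=224.5800: V=(p*·8.8974+(1−p*)·42.6042)/1.07=17.9028; Δ=(8.8974−42.6042)/(256.0212−204.3678)=-0.6526; B=V−Δ·S=164.4539
Node (0,0) S=197.0000: V=(p*·17.9028+(1−p*)·51.5449)/1.07=26.3006; Δ=(17.9028−51.5449)/(224.5800−179.2700)=-0.7425; B=V−Δ·S=172.5708
Each (Δ,B) replicates both successor values, so the strategy is self-financing and V0 is arbitrage-free.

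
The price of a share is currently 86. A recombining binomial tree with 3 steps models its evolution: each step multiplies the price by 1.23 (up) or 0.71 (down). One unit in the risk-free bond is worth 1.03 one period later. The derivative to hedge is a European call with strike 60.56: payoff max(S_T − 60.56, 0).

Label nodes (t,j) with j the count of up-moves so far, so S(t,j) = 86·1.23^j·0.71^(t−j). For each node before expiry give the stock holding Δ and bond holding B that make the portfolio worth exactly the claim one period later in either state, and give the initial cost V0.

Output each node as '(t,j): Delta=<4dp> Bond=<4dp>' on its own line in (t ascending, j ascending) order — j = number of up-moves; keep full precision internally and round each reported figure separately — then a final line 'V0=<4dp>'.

(0,0): Delta=0.8575 Bond=-39.8076
(1,0): Delta=0.5987 Bond=-25.1997
(1,1): Delta=0.9509 Bond=-50.8782
(2,0): Delta=0.0000 Bond=0.0000
(2,1): Delta=0.8147 Bond=-42.1780
(2,2): Delta=1.0000 Bond=-58.7961
V0=33.9381

Under the risk-neutral measure, an up-move has probability p* = (R−d)/(u−d) = 0.6154 and values discount at R = 1.03.
Terminal payoffs: V(3,0)=0.0000, V(3,1)=0.0000, V(3,2)=31.8177, V(3,3)=99.4746
(2,0): S=43.3526. Δ = (V_up−V_dn)/(S_up−S_dn) = (0.0000−0.0000)/(53.3237−30.7803) = 0.0000. V = [p*·0.0000 + (1−p*)·0.0000]/1.03 = 0.0000. B = V − Δ·S = 0.0000.
(2,1): S=75.1038. Δ = (V_up−V_dn)/(S_up−S_dn) = (31.8177−0.0000)/(92.3777−53.3237) = 0.8147. V = [p*·31.8177 + (1−p*)·0.0000]/1.03 = 19.0098. B = V − Δ·S = -42.1780.
(2,2): S=130.1094. Δ = (V_up−V_dn)/(S_up−S_dn) = (99.4746−31.8177)/(160.0346−92.3777) = 1.0000. V = [p*·99.4746 + (1−p*)·31.8177]/1.03 = 71.3133. B = V − Δ·S = -58.7961.
(1,0): S=61.0600. Δ = (V_up−V_dn)/(S_up−S_dn) = (19.0098−0.0000)/(75.1038−43.3526) = 0.5987. V = [p*·19.0098 + (1−p*)·0.0000]/1.03 = 11.3576. B = V − Δ·S = -25.1997.
(1,1): S=105.7800. Δ = (V_up−V_dn)/(S_up−S_dn) = (71.3133−19.0098)/(130.1094−75.1038) = 0.9509. V = [p*·71.3133 + (1−p*)·19.0098]/1.03 = 49.7054. B = V − Δ·S = -50.8782.
(0,0): S=86.0000. Δ = (V_up−V_dn)/(S_up−S_dn) = (49.7054−11.3576)/(105.7800−61.0600) = 0.8575. V = [p*·49.7054 + (1−p*)·11.3576]/1.03 = 33.9381. B = V − Δ·S = -39.8076.
The time-0 hedge costs 33.9381, which is the no-arbitrage price.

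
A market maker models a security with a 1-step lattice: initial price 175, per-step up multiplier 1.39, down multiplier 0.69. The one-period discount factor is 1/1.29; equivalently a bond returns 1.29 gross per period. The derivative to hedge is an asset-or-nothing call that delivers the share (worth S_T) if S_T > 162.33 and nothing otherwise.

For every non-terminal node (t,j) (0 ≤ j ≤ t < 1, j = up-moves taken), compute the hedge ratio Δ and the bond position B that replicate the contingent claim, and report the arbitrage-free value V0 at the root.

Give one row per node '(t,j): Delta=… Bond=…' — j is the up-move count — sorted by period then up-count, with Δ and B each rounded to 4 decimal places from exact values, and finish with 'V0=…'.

The replicating-portfolio and risk-neutral prices coincide; use p* = (1.29−0.69)/(1.39−0.69) = 0.8571 for the latter.
At expiry t=1: V(1,0)=0.0000, V(1,1)=243.2500
(0,0): S=175.0000. Δ = (V_up−V_dn)/(S_up−S_dn) = (243.2500−0.0000)/(243.2500−120.7500) = 1.9857. V = [p*·243.2500 + (1−p*)·0.0000]/1.29 = 161.6279. B = V − Δ·S = -185.8721.
Check: Δ(0,0)·S0 + B(0,0) = 161.6279 = V0.

(0,0): Delta=1.9857 Bond=-185.8721
V0=161.6279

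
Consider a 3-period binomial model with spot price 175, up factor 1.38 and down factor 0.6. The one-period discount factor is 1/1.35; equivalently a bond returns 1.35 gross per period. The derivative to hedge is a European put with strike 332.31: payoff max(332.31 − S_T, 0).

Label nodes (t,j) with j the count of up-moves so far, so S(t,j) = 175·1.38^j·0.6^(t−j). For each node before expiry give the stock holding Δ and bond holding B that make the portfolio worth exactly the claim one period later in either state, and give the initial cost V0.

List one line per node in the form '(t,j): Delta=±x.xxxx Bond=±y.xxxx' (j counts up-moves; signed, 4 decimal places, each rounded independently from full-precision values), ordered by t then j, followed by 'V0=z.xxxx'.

(0,0): Delta=-0.5258 Bond=98.1799
(1,0): Delta=-1.0000 Bond=182.3374
(1,1): Delta=-0.5175 Bond=130.5511
(2,0): Delta=-1.0000 Bond=246.1556
(2,1): Delta=-1.0000 Bond=246.1556
(2,2): Delta=-0.5091 Bond=173.4475
V0=6.1709

The replicating-portfolio and risk-neutral prices coincide; use p* = (1.35−0.6)/(1.38−0.6) = 0.9615 for the latter.
At expiry t=3: V(3,0)=294.5100, V(3,1)=245.3700, V(3,2)=132.3480, V(3,3)=0.0000
  t=2,j=0: stock 63.0000 → up 86.9400 (V=245.3700), down 37.8000 (V=294.5100). Price 183.1556; hedge Δ=-1.0000, bond B=246.1556.
  t=2,j=1: stock 144.9000 → up 199.9620 (V=132.3480), down 86.9400 (V=245.3700). Price 101.2556; hedge Δ=-1.0000, bond B=246.1556.
  t=2,j=2: stock 333.2700 → up 459.9126 (V=0.0000), down 199.9620 (V=132.3480). Price 3.7706; hedge Δ=-0.5091, bond B=173.4475.
  t=1,j=0: stock 105.0000 → up 144.9000 (V=101.2556), down 63.0000 (V=183.1556). Price 77.3374; hedge Δ=-1.0000, bond B=182.3374.
  t=1,j=1: stock 241.5000 → up 333.2700 (V=3.7706), down 144.9000 (V=101.2556). Price 5.5704; hedge Δ=-0.5175, bond B=130.5511.
  t=0,j=0: stock 175.0000 → up 241.5000 (V=5.5704), down 105.0000 (V=77.3374). Price 6.1709; hedge Δ=-0.5258, bond B=98.1799.
The time-0 hedge costs 6.1709, which is the no-arbitrage price.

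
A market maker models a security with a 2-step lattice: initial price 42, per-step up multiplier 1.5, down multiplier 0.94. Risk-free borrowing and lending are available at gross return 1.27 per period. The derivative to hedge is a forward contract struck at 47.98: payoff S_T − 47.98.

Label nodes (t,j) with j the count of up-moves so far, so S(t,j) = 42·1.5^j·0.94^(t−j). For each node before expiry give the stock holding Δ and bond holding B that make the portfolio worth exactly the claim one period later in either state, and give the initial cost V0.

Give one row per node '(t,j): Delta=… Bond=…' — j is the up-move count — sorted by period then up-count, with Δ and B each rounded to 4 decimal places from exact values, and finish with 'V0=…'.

No-arbitrage ⇒ martingale measure with p* = (R−d)/(u−d) = 0.5893.
Terminal values V(2,·): V(2,0)=-10.8688, V(2,1)=11.2400, V(2,2)=46.5200
(1,0): S=39.4800. Δ = (V_up−V_dn)/(S_up−S_dn) = (11.2400−-10.8688)/(59.2200−37.1112) = 1.0000. V = [p*·11.2400 + (1−p*)·-10.8688]/1.27 = 1.7005. B = V − Δ·S = -37.7795.
(1,1): S=63.0000. Δ = (V_up−V_dn)/(S_up−S_dn) = (46.5200−11.2400)/(94.5000−59.2200) = 1.0000. V = [p*·46.5200 + (1−p*)·11.2400]/1.27 = 25.2205. B = V − Δ·S = -37.7795.
(0,0): S=42.0000. Δ = (V_up−V_dn)/(S_up−S_dn) = (25.2205−1.7005)/(63.0000−39.4800) = 1.0000. V = [p*·25.2205 + (1−p*)·1.7005]/1.27 = 12.2523. B = V − Δ·S = -29.7477.
The time-0 hedge costs 12.2523, which is the no-arbitrage price.

(0,0): Delta=1.0000 Bond=-29.7477
(1,0): Delta=1.0000 Bond=-37.7795
(1,1): Delta=1.0000 Bond=-37.7795
V0=12.2523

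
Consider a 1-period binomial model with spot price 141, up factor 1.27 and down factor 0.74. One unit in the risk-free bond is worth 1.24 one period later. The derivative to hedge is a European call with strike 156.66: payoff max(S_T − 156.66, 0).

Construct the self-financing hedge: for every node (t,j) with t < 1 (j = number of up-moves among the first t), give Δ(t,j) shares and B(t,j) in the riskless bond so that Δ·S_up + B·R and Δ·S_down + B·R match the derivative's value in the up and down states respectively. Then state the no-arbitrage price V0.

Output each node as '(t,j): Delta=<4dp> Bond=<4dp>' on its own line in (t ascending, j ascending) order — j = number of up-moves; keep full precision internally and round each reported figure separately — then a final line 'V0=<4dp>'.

(0,0): Delta=0.2999 Bond=-25.2334
V0=17.0496

No-arbitrage ⇒ martingale measure with p* = (R−d)/(u−d) = 0.9434.
Terminal payoffs: V(1,0)=0.0000, V(1,1)=22.4100
Node (0,0) S=141.0000: V=(p*·22.4100+(1−p*)·0.0000)/1.24=17.0496; Δ=(22.4100−0.0000)/(179.0700−104.3400)=0.2999; B=V−Δ·S=-25.2334
The time-0 hedge costs 17.0496, which is the no-arbitrage price.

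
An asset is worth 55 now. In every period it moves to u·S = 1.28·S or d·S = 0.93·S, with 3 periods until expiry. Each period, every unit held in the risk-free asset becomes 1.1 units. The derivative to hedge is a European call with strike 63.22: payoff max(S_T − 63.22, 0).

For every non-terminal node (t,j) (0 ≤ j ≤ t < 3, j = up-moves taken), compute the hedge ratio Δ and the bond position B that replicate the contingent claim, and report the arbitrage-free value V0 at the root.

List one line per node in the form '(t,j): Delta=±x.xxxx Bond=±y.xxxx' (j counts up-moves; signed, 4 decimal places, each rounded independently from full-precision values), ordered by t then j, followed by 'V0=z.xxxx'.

Under the risk-neutral measure, an up-move has probability p* = (R−d)/(u−d) = 0.4857 and values discount at R = 1.1.
At expiry t=3: V(3,0)=0.0000, V(3,1)=0.0000, V(3,2)=20.5842, V(3,3)=52.1234
(2,0): S=47.5695. Δ = (V_up−V_dn)/(S_up−S_dn) = (0.0000−0.0000)/(60.8890−44.2396) = 0.0000. V = [p*·0.0000 + (1−p*)·0.0000]/1.1 = 0.0000. B = V − Δ·S = 0.0000.
(2,1): S=65.4720. Δ = (V_up−V_dn)/(S_up−S_dn) = (20.5842−0.0000)/(83.8042−60.8890) = 0.8983. V = [p*·20.5842 + (1−p*)·0.0000]/1.1 = 9.0891. B = V − Δ·S = -49.7228.
(2,2): S=90.1120. Δ = (V_up−V_dn)/(S_up−S_dn) = (52.1234−20.5842)/(115.3434−83.8042) = 1.0000. V = [p*·52.1234 + (1−p*)·20.5842]/1.1 = 32.6393. B = V − Δ·S = -57.4727.
(1,0): S=51.1500. Δ = (V_up−V_dn)/(S_up−S_dn) = (9.0891−0.0000)/(65.4720−47.5695) = 0.5077. V = [p*·9.0891 + (1−p*)·0.0000]/1.1 = 4.0134. B = V − Δ·S = -21.9555.
(1,1): S=70.4000. Δ = (V_up−V_dn)/(S_up−S_dn) = (32.6393−9.0891)/(90.1120−65.4720) = 0.9558. V = [p*·32.6393 + (1−p*)·9.0891]/1.1 = 18.6616. B = V − Δ·S = -48.6246.
(0,0): S=55.0000. Δ = (V_up−V_dn)/(S_up−S_dn) = (18.6616−4.0134)/(70.4000−51.1500) = 0.7609. V = [p*·18.6616 + (1−p*)·4.0134]/1.1 = 10.1166. B = V − Δ·S = -31.7355.
Check: Δ(0,0)·S0 + B(0,0) = 10.1166 = V0.

(0,0): Delta=0.7609 Bond=-31.7355
(1,0): Delta=0.5077 Bond=-21.9555
(1,1): Delta=0.9558 Bond=-48.6246
(2,0): Delta=0.0000 Bond=0.0000
(2,1): Delta=0.8983 Bond=-49.7228
(2,2): Delta=1.0000 Bond=-57.4727
V0=10.1166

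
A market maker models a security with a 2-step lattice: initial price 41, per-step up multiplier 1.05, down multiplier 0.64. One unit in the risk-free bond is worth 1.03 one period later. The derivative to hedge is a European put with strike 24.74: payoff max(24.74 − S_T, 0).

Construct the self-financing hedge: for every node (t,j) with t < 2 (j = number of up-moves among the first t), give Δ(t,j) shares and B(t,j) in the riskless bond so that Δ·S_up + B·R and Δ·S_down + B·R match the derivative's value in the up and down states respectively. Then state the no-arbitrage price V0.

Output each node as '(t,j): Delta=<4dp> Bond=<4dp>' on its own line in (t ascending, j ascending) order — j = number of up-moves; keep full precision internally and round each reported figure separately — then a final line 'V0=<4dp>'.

(0,0): Delta=-0.0224 Bond=0.9357
(1,0): Delta=-0.7386 Bond=19.7578
(1,1): Delta=0.0000 Bond=0.0000
V0=0.0178

The replicating-portfolio and risk-neutral prices coincide; use p* = (1.03−0.64)/(1.05−0.64) = 0.9512 for the latter.
At expiry t=2: V(2,0)=7.9464, V(2,1)=0.0000, V(2,2)=0.0000
(1,0): S=26.2400. Δ = (V_up−V_dn)/(S_up−S_dn) = (0.0000−7.9464)/(27.5520−16.7936) = -0.7386. V = [p*·0.0000 + (1−p*)·7.9464]/1.03 = 0.3763. B = V − Δ·S = 19.7578.
(1,1): S=43.0500. Δ = (V_up−V_dn)/(S_up−S_dn) = (0.0000−0.0000)/(45.2025−27.5520) = 0.0000. V = [p*·0.0000 + (1−p*)·0.0000]/1.03 = 0.0000. B = V − Δ·S = 0.0000.
(0,0): S=41.0000. Δ = (V_up−V_dn)/(S_up−S_dn) = (0.0000−0.3763)/(43.0500−26.2400) = -0.0224. V = [p*·0.0000 + (1−p*)·0.3763]/1.03 = 0.0178. B = V − Δ·S = 0.9357.
Check: Δ(0,0)·S0 + B(0,0) = 0.0178 = V0.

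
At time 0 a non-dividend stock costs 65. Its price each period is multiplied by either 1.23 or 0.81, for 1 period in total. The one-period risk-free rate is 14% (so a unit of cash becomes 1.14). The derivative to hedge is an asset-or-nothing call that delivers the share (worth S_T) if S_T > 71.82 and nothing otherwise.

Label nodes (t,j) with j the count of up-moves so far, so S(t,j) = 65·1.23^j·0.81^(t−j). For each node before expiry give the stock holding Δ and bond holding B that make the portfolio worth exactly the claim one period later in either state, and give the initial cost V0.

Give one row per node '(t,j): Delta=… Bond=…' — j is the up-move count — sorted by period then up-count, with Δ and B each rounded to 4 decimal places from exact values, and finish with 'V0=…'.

(0,0): Delta=2.9286 Bond=-135.2538
V0=55.1034

Under the risk-neutral measure, an up-move has probability p* = (R−d)/(u−d) = 0.7857 and values discount at R = 1.14.
Terminal values V(1,·): V(1,0)=0.0000, V(1,1)=79.9500
(0,0): S=65.0000. Δ = (V_up−V_dn)/(S_up−S_dn) = (79.9500−0.0000)/(79.9500−52.6500) = 2.9286. V = [p*·79.9500 + (1−p*)·0.0000]/1.14 = 55.1034. B = V − Δ·S = -135.2538.
Check: Δ(0,0)·S0 + B(0,0) = 55.1034 = V0.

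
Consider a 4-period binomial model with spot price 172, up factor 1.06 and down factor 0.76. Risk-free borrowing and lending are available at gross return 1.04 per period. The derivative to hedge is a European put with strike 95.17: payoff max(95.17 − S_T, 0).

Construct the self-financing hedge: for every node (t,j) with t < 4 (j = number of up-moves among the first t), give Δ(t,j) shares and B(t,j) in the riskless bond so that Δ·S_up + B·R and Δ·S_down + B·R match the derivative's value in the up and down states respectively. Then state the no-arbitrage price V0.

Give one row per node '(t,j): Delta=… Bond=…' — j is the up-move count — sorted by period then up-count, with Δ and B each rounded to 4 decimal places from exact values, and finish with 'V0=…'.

Since d<R<u, set p* = (R−d)/(u−d) = 0.9333; price each node as the discounted p*-expectation of its children.
Payoff layer (t=4): V(4,0)=37.7871, V(4,1)=15.1359, V(4,2)=0.0000, V(4,3)=0.0000, V(4,4)=0.0000
(3,0): S=75.5039. Δ = (V_up−V_dn)/(S_up−S_dn) = (15.1359−37.7871)/(80.0341−57.3829) = -1.0000. V = [p*·15.1359 + (1−p*)·37.7871]/1.04 = 16.0057. B = V − Δ·S = 91.5096.
(3,1): S=105.3080. Δ = (V_up−V_dn)/(S_up−S_dn) = (0.0000−15.1359)/(111.6265−80.0341) = -0.4791. V = [p*·0.0000 + (1−p*)·15.1359]/1.04 = 0.9702. B = V − Δ·S = 51.4232.
(3,2): S=146.8770. Δ = (V_up−V_dn)/(S_up−S_dn) = (0.0000−0.0000)/(155.6896−111.6265) = 0.0000. V = [p*·0.0000 + (1−p*)·0.0000]/1.04 = 0.0000. B = V − Δ·S = 0.0000.
(3,3): S=204.8548. Δ = (V_up−V_dn)/(S_up−S_dn) = (0.0000−0.0000)/(217.1460−155.6896) = 0.0000. V = [p*·0.0000 + (1−p*)·0.0000]/1.04 = 0.0000. B = V − Δ·S = 0.0000.
(2,0): S=99.3472. Δ = (V_up−V_dn)/(S_up−S_dn) = (0.9702−16.0057)/(105.3080−75.5039) = -0.5045. V = [p*·0.9702 + (1−p*)·16.0057]/1.04 = 1.8967. B = V − Δ·S = 52.0151.
(2,1): S=138.5632. Δ = (V_up−V_dn)/(S_up−S_dn) = (0.0000−0.9702)/(146.8770−105.3080) = -0.0233. V = [p*·0.0000 + (1−p*)·0.9702]/1.04 = 0.0622. B = V − Δ·S = 3.2964.
(2,2): S=193.2592. Δ = (V_up−V_dn)/(S_up−S_dn) = (0.0000−0.0000)/(204.8548−146.8770) = 0.0000. V = [p*·0.0000 + (1−p*)·0.0000]/1.04 = 0.0000. B = V − Δ·S = 0.0000.
(1,0): S=130.7200. Δ = (V_up−V_dn)/(S_up−S_dn) = (0.0622−1.8967)/(138.5632−99.3472) = -0.0468. V = [p*·0.0622 + (1−p*)·1.8967]/1.04 = 0.1774. B = V − Δ·S = 6.2926.
(1,1): S=182.3200. Δ = (V_up−V_dn)/(S_up−S_dn) = (0.0000−0.0622)/(193.2592−138.5632) = -0.0011. V = [p*·0.0000 + (1−p*)·0.0622]/1.04 = 0.0040. B = V − Δ·S = 0.2113.
(0,0): S=172.0000. Δ = (V_up−V_dn)/(S_up−S_dn) = (0.0040−0.1774)/(182.3200−130.7200) = -0.0034. V = [p*·0.0040 + (1−p*)·0.1774]/1.04 = 0.0149. B = V − Δ·S = 0.5930.
Each (Δ,B) replicates both successor values, so the strategy is self-financing and V0 is arbitrage-free.

(0,0): Delta=-0.0034 Bond=0.5930
(1,0): Delta=-0.0468 Bond=6.2926
(1,1): Delta=-0.0011 Bond=0.2113
(2,0): Delta=-0.5045 Bond=52.0151
(2,1): Delta=-0.0233 Bond=3.2964
(2,2): Delta=0.0000 Bond=0.0000
(3,0): Delta=-1.0000 Bond=91.5096
(3,1): Delta=-0.4791 Bond=51.4232
(3,2): Delta=0.0000 Bond=0.0000
(3,3): Delta=0.0000 Bond=0.0000
V0=0.0149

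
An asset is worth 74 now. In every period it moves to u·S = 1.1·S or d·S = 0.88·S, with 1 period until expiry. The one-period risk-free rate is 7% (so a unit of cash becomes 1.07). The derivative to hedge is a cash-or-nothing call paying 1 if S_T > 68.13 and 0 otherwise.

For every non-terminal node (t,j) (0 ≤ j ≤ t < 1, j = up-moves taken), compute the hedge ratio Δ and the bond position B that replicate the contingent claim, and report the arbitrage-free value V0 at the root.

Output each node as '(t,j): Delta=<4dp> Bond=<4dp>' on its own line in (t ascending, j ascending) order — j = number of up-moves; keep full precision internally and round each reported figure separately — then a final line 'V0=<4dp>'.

Risk-neutral probability p* = (R−d)/(u−d) = (1.07−0.88)/(1.1−0.88) = 0.8636.
Payoff layer (t=1): V(1,0)=0.0000, V(1,1)=1.0000
  t=0,j=0: stock 74.0000 → up 81.4000 (V=1.0000), down 65.1200 (V=0.0000). Price 0.8071; hedge Δ=0.0614, bond B=-3.7383.
Root portfolio cost Δ·74+B reproduces V0=0.8071.

(0,0): Delta=0.0614 Bond=-3.7383
V0=0.8071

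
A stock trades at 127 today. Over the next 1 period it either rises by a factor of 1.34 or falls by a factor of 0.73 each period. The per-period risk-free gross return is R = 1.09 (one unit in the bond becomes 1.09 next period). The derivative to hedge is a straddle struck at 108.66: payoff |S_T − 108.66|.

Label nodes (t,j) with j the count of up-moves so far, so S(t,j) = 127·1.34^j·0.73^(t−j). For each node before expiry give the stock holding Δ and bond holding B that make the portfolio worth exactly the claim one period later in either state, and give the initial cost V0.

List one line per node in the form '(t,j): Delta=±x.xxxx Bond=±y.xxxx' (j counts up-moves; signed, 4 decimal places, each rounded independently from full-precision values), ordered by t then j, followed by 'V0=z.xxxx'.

Since d<R<u, set p* = (R−d)/(u−d) = 0.5902; price each node as the discounted p*-expectation of its children.
Payoff layer (t=1): V(1,0)=15.9500, V(1,1)=61.5200
Node (0,0) S=127.0000: V=(p*·61.5200+(1−p*)·15.9500)/1.09=39.3062; Δ=(61.5200−15.9500)/(170.1800−92.7100)=0.5882; B=V−Δ·S=-35.3987
The time-0 hedge costs 39.3062, which is the no-arbitrage price.

(0,0): Delta=0.5882 Bond=-35.3987
V0=39.3062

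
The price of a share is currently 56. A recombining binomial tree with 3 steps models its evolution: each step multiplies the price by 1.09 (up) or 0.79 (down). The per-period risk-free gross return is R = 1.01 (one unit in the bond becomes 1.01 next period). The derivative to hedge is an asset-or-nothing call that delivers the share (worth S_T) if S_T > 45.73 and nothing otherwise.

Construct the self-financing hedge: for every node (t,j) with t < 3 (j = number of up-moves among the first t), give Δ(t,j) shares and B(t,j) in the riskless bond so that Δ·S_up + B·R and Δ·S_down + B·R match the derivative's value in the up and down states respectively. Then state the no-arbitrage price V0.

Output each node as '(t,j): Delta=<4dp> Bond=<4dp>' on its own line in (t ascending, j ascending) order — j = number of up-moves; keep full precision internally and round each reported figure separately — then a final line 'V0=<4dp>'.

Since d<R<u, set p* = (R−d)/(u−d) = 0.7333; price each node as the discounted p*-expectation of its children.
At expiry t=3: V(3,0)=0.0000, V(3,1)=0.0000, V(3,2)=52.5615, V(3,3)=72.5216
  t=2,j=0: stock 34.9496 → up 38.0951 (V=0.0000), down 27.6102 (V=0.0000). Price 0.0000; hedge Δ=0.0000, bond B=0.0000.
  t=2,j=1: stock 48.2216 → up 52.5615 (V=52.5615), down 38.0951 (V=0.0000). Price 38.1635; hedge Δ=3.6333, bond B=-137.0416.
  t=2,j=2: stock 66.5336 → up 72.5216 (V=72.5216), down 52.5615 (V=52.5615). Price 66.5336; hedge Δ=1.0000, bond B=0.0000.
  t=1,j=0: stock 44.2400 → up 48.2216 (V=38.1635), down 34.9496 (V=0.0000). Price 27.7095; hedge Δ=2.8755, bond B=-99.5022.
  t=1,j=1: stock 61.0400 → up 66.5336 (V=66.5336), down 48.2216 (V=38.1635). Price 58.3844; hedge Δ=1.5493, bond B=-36.1826.
  t=0,j=0: stock 56.0000 → up 61.0400 (V=58.3844), down 44.2400 (V=27.7095). Price 49.7073; hedge Δ=1.8259, bond B=-52.5424.
Self-financing check: at every node Δ·S+B equals the discounted successor values.

(0,0): Delta=1.8259 Bond=-52.5424
(1,0): Delta=2.8755 Bond=-99.5022
(1,1): Delta=1.5493 Bond=-36.1826
(2,0): Delta=0.0000 Bond=0.0000
(2,1): Delta=3.6333 Bond=-137.0416
(2,2): Delta=1.0000 Bond=0.0000
V0=49.7073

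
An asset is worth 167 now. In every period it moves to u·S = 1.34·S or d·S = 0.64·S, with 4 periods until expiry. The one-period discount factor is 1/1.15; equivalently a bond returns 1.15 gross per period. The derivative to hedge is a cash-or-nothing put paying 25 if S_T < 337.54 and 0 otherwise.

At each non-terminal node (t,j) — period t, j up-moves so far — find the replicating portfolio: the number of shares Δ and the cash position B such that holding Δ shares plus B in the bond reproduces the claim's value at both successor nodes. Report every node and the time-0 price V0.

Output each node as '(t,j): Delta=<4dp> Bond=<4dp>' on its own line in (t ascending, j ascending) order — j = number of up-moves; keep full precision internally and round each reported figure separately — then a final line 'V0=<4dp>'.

(0,0): Delta=-0.0544 Bond=19.3480
(1,0): Delta=0.0000 Bond=16.4379
(1,1): Delta=-0.0641 Bond=24.4155
(2,0): Delta=0.0000 Bond=18.9036
(2,1): Delta=0.0000 Bond=18.9036
(2,2): Delta=-0.0755 Bond=31.4957
(3,0): Delta=0.0000 Bond=21.7391
(3,1): Delta=0.0000 Bond=21.7391
(3,2): Delta=0.0000 Bond=21.7391
(3,3): Delta=-0.0889 Bond=41.6149
V0=10.2663

No-arbitrage ⇒ martingale measure with p* = (R−d)/(u−d) = 0.7286.
At expiry t=4: V(4,0)=25.0000, V(4,1)=25.0000, V(4,2)=25.0000, V(4,3)=25.0000, V(4,4)=0.0000
(3,0): S=43.7780. Δ = (V_up−V_dn)/(S_up−S_dn) = (25.0000−25.0000)/(58.6626−28.0180) = 0.0000. V = [p*·25.0000 + (1−p*)·25.0000]/1.15 = 21.7391. B = V − Δ·S = 21.7391.
(3,1): S=91.6603. Δ = (V_up−V_dn)/(S_up−S_dn) = (25.0000−25.0000)/(122.8248−58.6626) = 0.0000. V = [p*·25.0000 + (1−p*)·25.0000]/1.15 = 21.7391. B = V − Δ·S = 21.7391.
(3,2): S=191.9137. Δ = (V_up−V_dn)/(S_up−S_dn) = (25.0000−25.0000)/(257.1644−122.8248) = 0.0000. V = [p*·25.0000 + (1−p*)·25.0000]/1.15 = 21.7391. B = V − Δ·S = 21.7391.
(3,3): S=401.8194. Δ = (V_up−V_dn)/(S_up−S_dn) = (0.0000−25.0000)/(538.4380−257.1644) = -0.0889. V = [p*·0.0000 + (1−p*)·25.0000]/1.15 = 5.9006. B = V − Δ·S = 41.6149.
(2,0): S=68.4032. Δ = (V_up−V_dn)/(S_up−S_dn) = (21.7391−21.7391)/(91.6603−43.7780) = 0.0000. V = [p*·21.7391 + (1−p*)·21.7391]/1.15 = 18.9036. B = V − Δ·S = 18.9036.
(2,1): S=143.2192. Δ = (V_up−V_dn)/(S_up−S_dn) = (21.7391−21.7391)/(191.9137−91.6603) = 0.0000. V = [p*·21.7391 + (1−p*)·21.7391]/1.15 = 18.9036. B = V − Δ·S = 18.9036.
(2,2): S=299.8652. Δ = (V_up−V_dn)/(S_up−S_dn) = (5.9006−21.7391)/(401.8194−191.9137) = -0.0755. V = [p*·5.9006 + (1−p*)·21.7391]/1.15 = 8.8693. B = V − Δ·S = 31.4957.
(1,0): S=106.8800. Δ = (V_up−V_dn)/(S_up−S_dn) = (18.9036−18.9036)/(143.2192−68.4032) = 0.0000. V = [p*·18.9036 + (1−p*)·18.9036]/1.15 = 16.4379. B = V − Δ·S = 16.4379.
(1,1): S=223.7800. Δ = (V_up−V_dn)/(S_up−S_dn) = (8.8693−18.9036)/(299.8652−143.2192) = -0.0641. V = [p*·8.8693 + (1−p*)·18.9036]/1.15 = 10.0807. B = V − Δ·S = 24.4155.
(0,0): S=167.0000. Δ = (V_up−V_dn)/(S_up−S_dn) = (10.0807−16.4379)/(223.7800−106.8800) = -0.0544. V = [p*·10.0807 + (1−p*)·16.4379]/1.15 = 10.2663. B = V − Δ·S = 19.3480.
Self-financing check: at every node Δ·S+B equals the discounted successor values.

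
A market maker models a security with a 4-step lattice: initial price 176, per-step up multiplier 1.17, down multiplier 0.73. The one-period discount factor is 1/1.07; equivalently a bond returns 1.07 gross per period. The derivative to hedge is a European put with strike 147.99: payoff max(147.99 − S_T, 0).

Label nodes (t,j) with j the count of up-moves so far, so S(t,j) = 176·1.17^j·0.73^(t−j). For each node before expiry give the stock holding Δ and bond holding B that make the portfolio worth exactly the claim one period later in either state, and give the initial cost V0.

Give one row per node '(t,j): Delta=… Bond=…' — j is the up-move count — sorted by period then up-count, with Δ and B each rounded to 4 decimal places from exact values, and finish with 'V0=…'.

Since d<R<u, set p* = (R−d)/(u−d) = 0.7727; price each node as the discounted p*-expectation of its children.
At expiry t=4: V(4,0)=98.0091, V(4,1)=67.8836, V(4,2)=19.6003, V(4,3)=0.0000, V(4,4)=0.0000
  t=3,j=0: stock 68.4670 → up 80.1064 (V=67.8836), down 49.9809 (V=98.0091). Price 69.8414; hedge Δ=-1.0000, bond B=138.3084.
  t=3,j=1: stock 109.7348 → up 128.3897 (V=19.6003), down 80.1064 (V=67.8836). Price 28.5736; hedge Δ=-1.0000, bond B=138.3084.
  t=3,j=2: stock 175.8763 → up 205.7752 (V=0.0000), down 128.3897 (V=19.6003). Price 4.1632; hedge Δ=-0.2533, bond B=48.7094.
  t=3,j=3: stock 281.8839 → up 329.8041 (V=0.0000), down 205.7752 (V=0.0000). Price 0.0000; hedge Δ=0.0000, bond B=0.0000.
  t=2,j=0: stock 93.7904 → up 109.7348 (V=28.5736), down 68.4670 (V=69.8414). Price 35.4698; hedge Δ=-1.0000, bond B=129.2602.
  t=2,j=1: stock 150.3216 → up 175.8763 (V=4.1632), down 109.7348 (V=28.5736). Price 9.0757; hedge Δ=-0.3691, bond B=64.5540.
  t=2,j=2: stock 240.9264 → up 281.8839 (V=0.0000), down 175.8763 (V=4.1632). Price 0.8843; hedge Δ=-0.0393, bond B=10.3461.
  t=1,j=0: stock 128.4800 → up 150.3216 (V=9.0757), down 93.7904 (V=35.4698). Price 14.0882; hedge Δ=-0.4669, bond B=74.0747.
  t=1,j=1: stock 205.9200 → up 240.9264 (V=0.8843), down 150.3216 (V=9.0757). Price 2.5663; hedge Δ=-0.0904, bond B=21.1832.
  t=0,j=0: stock 176.0000 → up 205.9200 (V=2.5663), down 128.4800 (V=14.0882). Price 4.8457; hedge Δ=-0.1488, bond B=31.0318.
The time-0 hedge costs 4.8457, which is the no-arbitrage price.

(0,0): Delta=-0.1488 Bond=31.0318
(1,0): Delta=-0.4669 Bond=74.0747
(1,1): Delta=-0.0904 Bond=21.1832
(2,0): Delta=-1.0000 Bond=129.2602
(2,1): Delta=-0.3691 Bond=64.5540
(2,2): Delta=-0.0393 Bond=10.3461
(3,0): Delta=-1.0000 Bond=138.3084
(3,1): Delta=-1.0000 Bond=138.3084
(3,2): Delta=-0.2533 Bond=48.7094
(3,3): Delta=0.0000 Bond=0.0000
V0=4.8457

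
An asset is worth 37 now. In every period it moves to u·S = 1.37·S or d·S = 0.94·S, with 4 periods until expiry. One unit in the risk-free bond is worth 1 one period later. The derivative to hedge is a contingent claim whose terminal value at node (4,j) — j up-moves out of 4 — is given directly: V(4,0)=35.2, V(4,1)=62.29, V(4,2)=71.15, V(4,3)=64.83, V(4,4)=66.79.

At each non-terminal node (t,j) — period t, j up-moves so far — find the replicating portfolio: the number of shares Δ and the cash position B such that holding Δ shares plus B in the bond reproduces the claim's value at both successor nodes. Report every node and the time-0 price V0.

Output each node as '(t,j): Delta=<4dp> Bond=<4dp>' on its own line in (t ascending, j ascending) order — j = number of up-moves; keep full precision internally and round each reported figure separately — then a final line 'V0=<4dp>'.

(0,0): Delta=1.2377 Bond=2.4349
(1,0): Delta=1.4752 Bond=-5.8234
(1,1): Delta=0.2331 Bond=53.3608
(2,0): Delta=1.7461 Bond=-14.6793
(2,1): Delta=0.3290 Bond=48.7883
(2,2): Delta=-0.1730 Bond=81.5583
(3,0): Delta=2.0500 Bond=-24.0200
(3,1): Delta=0.4600 Bond=42.9216
(3,2): Delta=-0.2252 Bond=84.9658
(3,3): Delta=0.0479 Bond=60.5453
V0=48.2313

No-arbitrage ⇒ martingale measure with p* = (R−d)/(u−d) = 0.1395.
Payoff layer (t=4): V(4,0)=35.2000, V(4,1)=62.2900, V(4,2)=71.1500, V(4,3)=64.8300, V(4,4)=66.7900
(3,0): S=30.7316. Δ = (V_up−V_dn)/(S_up−S_dn) = (62.2900−35.2000)/(42.1023−28.8877) = 2.0500. V = [p*·62.2900 + (1−p*)·35.2000]/1 = 38.9800. B = V − Δ·S = -24.0200.
(3,1): S=44.7897. Δ = (V_up−V_dn)/(S_up−S_dn) = (71.1500−62.2900)/(61.3619−42.1023) = 0.4600. V = [p*·71.1500 + (1−p*)·62.2900]/1 = 63.5263. B = V − Δ·S = 42.9216.
(3,2): S=65.2786. Δ = (V_up−V_dn)/(S_up−S_dn) = (64.8300−71.1500)/(89.4317−61.3619) = -0.2252. V = [p*·64.8300 + (1−p*)·71.1500]/1 = 70.2681. B = V − Δ·S = 84.9658.
(3,3): S=95.1401. Δ = (V_up−V_dn)/(S_up−S_dn) = (66.7900−64.8300)/(130.3419−89.4317) = 0.0479. V = [p*·66.7900 + (1−p*)·64.8300]/1 = 65.1035. B = V − Δ·S = 60.5453.
(2,0): S=32.6932. Δ = (V_up−V_dn)/(S_up−S_dn) = (63.5263−38.9800)/(44.7897−30.7316) = 1.7461. V = [p*·63.5263 + (1−p*)·38.9800]/1 = 42.4051. B = V − Δ·S = -14.6793.
(2,1): S=47.6486. Δ = (V_up−V_dn)/(S_up−S_dn) = (70.2681−63.5263)/(65.2786−44.7897) = 0.3290. V = [p*·70.2681 + (1−p*)·63.5263]/1 = 64.4670. B = V − Δ·S = 48.7883.
(2,2): S=69.4453. Δ = (V_up−V_dn)/(S_up−S_dn) = (65.1035−70.2681)/(95.1401−65.2786) = -0.1730. V = [p*·65.1035 + (1−p*)·70.2681]/1 = 69.5475. B = V − Δ·S = 81.5583.
(1,0): S=34.7800. Δ = (V_up−V_dn)/(S_up−S_dn) = (64.4670−42.4051)/(47.6486−32.6932) = 1.4752. V = [p*·64.4670 + (1−p*)·42.4051]/1 = 45.4835. B = V − Δ·S = -5.8234.
(1,1): S=50.6900. Δ = (V_up−V_dn)/(S_up−S_dn) = (69.5475−64.4670)/(69.4453−47.6486) = 0.2331. V = [p*·69.5475 + (1−p*)·64.4670]/1 = 65.1759. B = V − Δ·S = 53.3608.
(0,0): S=37.0000. Δ = (V_up−V_dn)/(S_up−S_dn) = (65.1759−45.4835)/(50.6900−34.7800) = 1.2377. V = [p*·65.1759 + (1−p*)·45.4835]/1 = 48.2313. B = V − Δ·S = 2.4349.
Check: Δ(0,0)·S0 + B(0,0) = 48.2313 = V0.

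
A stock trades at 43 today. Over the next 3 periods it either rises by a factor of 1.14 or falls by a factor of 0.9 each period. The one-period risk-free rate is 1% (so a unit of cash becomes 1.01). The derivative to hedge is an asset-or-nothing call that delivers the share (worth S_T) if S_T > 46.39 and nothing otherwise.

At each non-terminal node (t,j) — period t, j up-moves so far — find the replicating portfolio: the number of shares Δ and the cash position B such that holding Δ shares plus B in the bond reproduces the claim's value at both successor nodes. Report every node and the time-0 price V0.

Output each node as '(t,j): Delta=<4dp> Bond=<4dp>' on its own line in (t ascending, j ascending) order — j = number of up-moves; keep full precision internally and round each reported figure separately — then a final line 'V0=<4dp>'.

Since d<R<u, set p* = (R−d)/(u−d) = 0.4583; price each node as the discounted p*-expectation of its children.
Payoff layer (t=3): V(3,0)=0.0000, V(3,1)=0.0000, V(3,2)=50.2945, V(3,3)=63.7064
(2,0): S=34.8300. Δ = (V_up−V_dn)/(S_up−S_dn) = (0.0000−0.0000)/(39.7062−31.3470) = 0.0000. V = [p*·0.0000 + (1−p*)·0.0000]/1.01 = 0.0000. B = V − Δ·S = 0.0000.
(2,1): S=44.1180. Δ = (V_up−V_dn)/(S_up−S_dn) = (50.2945−0.0000)/(50.2945−39.7062) = 4.7500. V = [p*·50.2945 + (1−p*)·0.0000]/1.01 = 22.8234. B = V − Δ·S = -186.7371.
(2,2): S=55.8828. Δ = (V_up−V_dn)/(S_up−S_dn) = (63.7064−50.2945)/(63.7064−50.2945) = 1.0000. V = [p*·63.7064 + (1−p*)·50.2945]/1.01 = 55.8828. B = V − Δ·S = 0.0000.
(1,0): S=38.7000. Δ = (V_up−V_dn)/(S_up−S_dn) = (22.8234−0.0000)/(44.1180−34.8300) = 2.4573. V = [p*·22.8234 + (1−p*)·0.0000]/1.01 = 10.3572. B = V − Δ·S = -84.7404.
(1,1): S=49.0200. Δ = (V_up−V_dn)/(S_up−S_dn) = (55.8828−22.8234)/(55.8828−44.1180) = 2.8100. V = [p*·55.8828 + (1−p*)·22.8234]/1.01 = 37.5996. B = V − Δ·S = -100.1478.
(0,0): S=43.0000. Δ = (V_up−V_dn)/(S_up−S_dn) = (37.5996−10.3572)/(49.0200−38.7000) = 2.6398. V = [p*·37.5996 + (1−p*)·10.3572]/1.01 = 22.6171. B = V − Δ·S = -90.8932.
Check: Δ(0,0)·S0 + B(0,0) = 22.6171 = V0.

(0,0): Delta=2.6398 Bond=-90.8932
(1,0): Delta=2.4573 Bond=-84.7404
(1,1): Delta=2.8100 Bond=-100.1478
(2,0): Delta=0.0000 Bond=0.0000
(2,1): Delta=4.7500 Bond=-186.7371
(2,2): Delta=1.0000 Bond=0.0000
V0=22.6171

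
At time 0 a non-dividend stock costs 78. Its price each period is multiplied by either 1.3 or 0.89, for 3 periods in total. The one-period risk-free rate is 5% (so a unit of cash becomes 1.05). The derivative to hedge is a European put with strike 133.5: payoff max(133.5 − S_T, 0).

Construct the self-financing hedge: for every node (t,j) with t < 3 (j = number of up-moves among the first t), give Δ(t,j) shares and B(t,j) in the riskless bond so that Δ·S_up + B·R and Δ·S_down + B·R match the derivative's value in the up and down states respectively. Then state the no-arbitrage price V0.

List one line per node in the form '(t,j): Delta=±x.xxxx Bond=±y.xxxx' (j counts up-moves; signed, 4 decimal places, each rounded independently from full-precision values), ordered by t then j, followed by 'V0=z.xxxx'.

Since d<R<u, set p* = (R−d)/(u−d) = 0.3902; price each node as the discounted p*-expectation of its children.
Terminal values V(3,·): V(3,0)=78.5124, V(3,1)=53.1811, V(3,2)=16.1802, V(3,3)=0.0000
Node (2,0) S=61.7838: V=(p*·53.1811+(1−p*)·78.5124)/1.05=65.3591; Δ=(53.1811−78.5124)/(80.3189−54.9876)=-1.0000; B=V−Δ·S=127.1429
Node (2,1) S=90.2460: V=(p*·16.1802+(1−p*)·53.1811)/1.05=36.8969; Δ=(16.1802−53.1811)/(117.3198−80.3189)=-1.0000; B=V−Δ·S=127.1429
Node (2,2) S=131.8200: V=(p*·0.0000+(1−p*)·16.1802)/1.05=9.3962; Δ=(0.0000−16.1802)/(171.3660−117.3198)=-0.2994; B=V−Δ·S=48.8601
Node (1,0) S=69.4200: V=(p*·36.8969+(1−p*)·65.3591)/1.05=51.6684; Δ=(36.8969−65.3591)/(90.2460−61.7838)=-1.0000; B=V−Δ·S=121.0884
Node (1,1) S=101.4000: V=(p*·9.3962+(1−p*)·36.8969)/1.05=24.9189; Δ=(9.3962−36.8969)/(131.8200−90.2460)=-0.6615; B=V−Δ·S=91.9938
Node (0,0) S=78.0000: V=(p*·24.9189+(1−p*)·51.6684)/1.05=39.2663; Δ=(24.9189−51.6684)/(101.4000−69.4200)=-0.8364; B=V−Δ·S=104.5090
Root portfolio cost Δ·78+B reproduces V0=39.2663.

(0,0): Delta=-0.8364 Bond=104.5090
(1,0): Delta=-1.0000 Bond=121.0884
(1,1): Delta=-0.6615 Bond=91.9938
(2,0): Delta=-1.0000 Bond=127.1429
(2,1): Delta=-1.0000 Bond=127.1429
(2,2): Delta=-0.2994 Bond=48.8601
V0=39.2663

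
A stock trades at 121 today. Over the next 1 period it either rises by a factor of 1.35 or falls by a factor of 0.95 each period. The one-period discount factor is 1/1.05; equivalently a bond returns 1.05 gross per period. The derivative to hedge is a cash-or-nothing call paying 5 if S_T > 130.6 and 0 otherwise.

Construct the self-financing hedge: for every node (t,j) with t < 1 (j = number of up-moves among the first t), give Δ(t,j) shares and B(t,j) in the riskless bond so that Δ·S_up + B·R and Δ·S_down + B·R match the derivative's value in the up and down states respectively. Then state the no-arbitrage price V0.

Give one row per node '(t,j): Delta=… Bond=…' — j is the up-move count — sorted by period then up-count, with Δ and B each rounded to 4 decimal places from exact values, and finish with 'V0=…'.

Risk-neutral probability p* = (R−d)/(u−d) = (1.05−0.95)/(1.35−0.95) = 0.2500.
Terminal values V(1,·): V(1,0)=0.0000, V(1,1)=5.0000
(0,0): S=121.0000. Δ = (V_up−V_dn)/(S_up−S_dn) = (5.0000−0.0000)/(163.3500−114.9500) = 0.1033. V = [p*·5.0000 + (1−p*)·0.0000]/1.05 = 1.1905. B = V − Δ·S = -11.3095.
Check: Δ(0,0)·S0 + B(0,0) = 1.1905 = V0.

(0,0): Delta=0.1033 Bond=-11.3095
V0=1.1905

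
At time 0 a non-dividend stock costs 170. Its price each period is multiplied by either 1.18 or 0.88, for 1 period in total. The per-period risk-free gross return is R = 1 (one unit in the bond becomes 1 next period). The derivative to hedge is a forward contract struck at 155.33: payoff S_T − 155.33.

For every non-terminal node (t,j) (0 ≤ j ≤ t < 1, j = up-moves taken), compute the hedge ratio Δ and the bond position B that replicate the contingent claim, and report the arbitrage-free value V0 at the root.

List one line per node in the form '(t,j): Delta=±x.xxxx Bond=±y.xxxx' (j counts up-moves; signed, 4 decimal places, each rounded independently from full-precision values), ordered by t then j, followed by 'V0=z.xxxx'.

(0,0): Delta=1.0000 Bond=-155.3300
V0=14.6700

Since d<R<u, set p* = (R−d)/(u−d) = 0.4000; price each node as the discounted p*-expectation of its children.
At expiry t=1: V(1,0)=-5.7300, V(1,1)=45.2700
Node (0,0) S=170.0000: V=(p*·45.2700+(1−p*)·-5.7300)/1=14.6700; Δ=(45.2700−-5.7300)/(200.6000−149.6000)=1.0000; B=V−Δ·S=-155.3300
Check: Δ(0,0)·S0 + B(0,0) = 14.6700 = V0.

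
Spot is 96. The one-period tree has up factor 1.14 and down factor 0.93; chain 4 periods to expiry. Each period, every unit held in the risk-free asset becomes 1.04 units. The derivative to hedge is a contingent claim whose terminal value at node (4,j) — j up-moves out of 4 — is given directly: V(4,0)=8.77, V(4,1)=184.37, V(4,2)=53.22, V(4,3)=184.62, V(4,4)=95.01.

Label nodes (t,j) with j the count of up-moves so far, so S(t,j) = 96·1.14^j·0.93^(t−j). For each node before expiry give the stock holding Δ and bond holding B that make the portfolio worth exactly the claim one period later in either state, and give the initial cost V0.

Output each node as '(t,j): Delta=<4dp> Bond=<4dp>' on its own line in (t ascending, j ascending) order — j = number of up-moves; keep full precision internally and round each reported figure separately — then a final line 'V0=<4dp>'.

Since d<R<u, set p* = (R−d)/(u−d) = 0.5238; price each node as the discounted p*-expectation of its children.
Terminal values V(4,·): V(4,0)=8.7700, V(4,1)=184.3700, V(4,2)=53.2200, V(4,3)=184.6200, V(4,4)=95.0100
Node (3,0) S=77.2183: V=(p*·184.3700+(1−p*)·8.7700)/1.04=96.8759; Δ=(184.3700−8.7700)/(88.0288−71.8130)=10.8289; B=V−Δ·S=-739.3146
Node (3,1) S=94.6547: V=(p*·53.2200+(1−p*)·184.3700)/1.04=111.2234; Δ=(53.2200−184.3700)/(107.9063−88.0288)=-6.5979; B=V−Δ·S=735.7473
Node (3,2) S=116.0283: V=(p*·184.6200+(1−p*)·53.2200)/1.04=117.3544; Δ=(184.6200−53.2200)/(132.2722−107.9063)=5.3928; B=V−Δ·S=-508.3599
Node (3,3) S=142.2282: V=(p*·95.0100+(1−p*)·184.6200)/1.04=132.3860; Δ=(95.0100−184.6200)/(162.1402−132.2722)=-3.0002; B=V−Δ·S=559.1003
Node (2,0) S=83.0304: V=(p*·111.2234+(1−p*)·96.8759)/1.04=100.3762; Δ=(111.2234−96.8759)/(94.6547−77.2183)=0.8228; B=V−Δ·S=32.0547
Node (2,1) S=101.7792: V=(p*·117.3544+(1−p*)·111.2234)/1.04=110.0336; Δ=(117.3544−111.2234)/(116.0283−94.6547)=0.2868; B=V−Δ·S=80.8385
Node (2,2) S=124.7616: V=(p*·132.3860+(1−p*)·117.3544)/1.04=120.4116; Δ=(132.3860−117.3544)/(142.2282−116.0283)=0.5737; B=V−Δ·S=48.8326
Node (1,0) S=89.2800: V=(p*·110.0336+(1−p*)·100.3762)/1.04=101.3796; Δ=(110.0336−100.3762)/(101.7792−83.0304)=0.5151; B=V−Δ·S=55.3924
Node (1,1) S=109.4400: V=(p*·120.4116+(1−p*)·110.0336)/1.04=111.0285; Δ=(120.4116−110.0336)/(124.7616−101.7792)=0.4516; B=V−Δ·S=61.6092
Node (0,0) S=96.0000: V=(p*·111.0285+(1−p*)·101.3796)/1.04=102.3402; Δ=(111.0285−101.3796)/(109.4400−89.2800)=0.4786; B=V−Δ·S=56.3931
Check: Δ(0,0)·S0 + B(0,0) = 102.3402 = V0.

(0,0): Delta=0.4786 Bond=56.3931
(1,0): Delta=0.5151 Bond=55.3924
(1,1): Delta=0.4516 Bond=61.6092
(2,0): Delta=0.8228 Bond=32.0547
(2,1): Delta=0.2868 Bond=80.8385
(2,2): Delta=0.5737 Bond=48.8326
(3,0): Delta=10.8289 Bond=-739.3146
(3,1): Delta=-6.5979 Bond=735.7473
(3,2): Delta=5.3928 Bond=-508.3599
(3,3): Delta=-3.0002 Bond=559.1003
V0=102.3402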